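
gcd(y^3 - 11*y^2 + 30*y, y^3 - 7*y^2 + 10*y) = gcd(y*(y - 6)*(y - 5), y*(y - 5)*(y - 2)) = y^2 - 5*y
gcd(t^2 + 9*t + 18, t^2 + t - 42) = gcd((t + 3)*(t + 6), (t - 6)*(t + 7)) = 1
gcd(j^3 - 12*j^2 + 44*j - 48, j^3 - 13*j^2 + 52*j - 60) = j^2 - 8*j + 12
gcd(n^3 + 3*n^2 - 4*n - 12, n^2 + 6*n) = 1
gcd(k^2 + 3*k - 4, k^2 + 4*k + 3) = 1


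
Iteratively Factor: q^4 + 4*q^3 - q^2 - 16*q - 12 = (q + 1)*(q^3 + 3*q^2 - 4*q - 12) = (q + 1)*(q + 3)*(q^2 - 4) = (q + 1)*(q + 2)*(q + 3)*(q - 2)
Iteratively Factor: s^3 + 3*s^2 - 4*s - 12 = (s + 2)*(s^2 + s - 6) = (s - 2)*(s + 2)*(s + 3)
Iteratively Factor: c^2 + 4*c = (c + 4)*(c)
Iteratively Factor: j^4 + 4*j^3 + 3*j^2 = (j)*(j^3 + 4*j^2 + 3*j) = j*(j + 1)*(j^2 + 3*j) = j*(j + 1)*(j + 3)*(j)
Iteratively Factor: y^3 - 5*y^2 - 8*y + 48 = (y - 4)*(y^2 - y - 12) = (y - 4)*(y + 3)*(y - 4)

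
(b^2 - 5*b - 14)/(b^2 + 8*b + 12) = (b - 7)/(b + 6)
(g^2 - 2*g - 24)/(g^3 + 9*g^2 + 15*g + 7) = (g^2 - 2*g - 24)/(g^3 + 9*g^2 + 15*g + 7)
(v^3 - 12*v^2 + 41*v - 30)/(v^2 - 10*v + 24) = (v^2 - 6*v + 5)/(v - 4)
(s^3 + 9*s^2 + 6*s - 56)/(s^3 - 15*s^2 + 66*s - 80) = (s^2 + 11*s + 28)/(s^2 - 13*s + 40)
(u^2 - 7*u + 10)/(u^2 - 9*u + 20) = (u - 2)/(u - 4)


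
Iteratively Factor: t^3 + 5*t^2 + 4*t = (t + 1)*(t^2 + 4*t) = t*(t + 1)*(t + 4)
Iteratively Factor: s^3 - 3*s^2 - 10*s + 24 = (s - 2)*(s^2 - s - 12) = (s - 2)*(s + 3)*(s - 4)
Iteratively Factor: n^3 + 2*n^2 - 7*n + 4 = (n + 4)*(n^2 - 2*n + 1) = (n - 1)*(n + 4)*(n - 1)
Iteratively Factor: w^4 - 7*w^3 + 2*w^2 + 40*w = (w - 4)*(w^3 - 3*w^2 - 10*w) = w*(w - 4)*(w^2 - 3*w - 10) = w*(w - 5)*(w - 4)*(w + 2)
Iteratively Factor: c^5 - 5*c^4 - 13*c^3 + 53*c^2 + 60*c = (c)*(c^4 - 5*c^3 - 13*c^2 + 53*c + 60) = c*(c - 5)*(c^3 - 13*c - 12) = c*(c - 5)*(c - 4)*(c^2 + 4*c + 3) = c*(c - 5)*(c - 4)*(c + 1)*(c + 3)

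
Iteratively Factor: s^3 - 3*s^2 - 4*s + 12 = (s - 3)*(s^2 - 4) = (s - 3)*(s + 2)*(s - 2)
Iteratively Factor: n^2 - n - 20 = (n - 5)*(n + 4)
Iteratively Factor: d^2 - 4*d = (d)*(d - 4)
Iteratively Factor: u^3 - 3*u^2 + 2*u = (u - 2)*(u^2 - u) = (u - 2)*(u - 1)*(u)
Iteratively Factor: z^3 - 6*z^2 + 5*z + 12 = (z - 3)*(z^2 - 3*z - 4) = (z - 3)*(z + 1)*(z - 4)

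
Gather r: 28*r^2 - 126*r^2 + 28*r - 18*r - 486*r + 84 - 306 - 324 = -98*r^2 - 476*r - 546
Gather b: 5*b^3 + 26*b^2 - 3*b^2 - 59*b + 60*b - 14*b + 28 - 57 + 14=5*b^3 + 23*b^2 - 13*b - 15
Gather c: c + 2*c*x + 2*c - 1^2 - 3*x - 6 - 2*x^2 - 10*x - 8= c*(2*x + 3) - 2*x^2 - 13*x - 15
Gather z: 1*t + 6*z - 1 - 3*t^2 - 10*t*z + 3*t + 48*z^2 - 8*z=-3*t^2 + 4*t + 48*z^2 + z*(-10*t - 2) - 1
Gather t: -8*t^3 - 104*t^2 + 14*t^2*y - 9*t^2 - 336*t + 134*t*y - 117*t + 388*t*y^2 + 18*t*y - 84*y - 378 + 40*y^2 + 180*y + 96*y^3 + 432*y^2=-8*t^3 + t^2*(14*y - 113) + t*(388*y^2 + 152*y - 453) + 96*y^3 + 472*y^2 + 96*y - 378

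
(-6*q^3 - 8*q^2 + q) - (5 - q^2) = -6*q^3 - 7*q^2 + q - 5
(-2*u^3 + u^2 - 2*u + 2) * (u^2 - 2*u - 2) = -2*u^5 + 5*u^4 + 4*u^2 - 4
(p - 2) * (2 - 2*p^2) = -2*p^3 + 4*p^2 + 2*p - 4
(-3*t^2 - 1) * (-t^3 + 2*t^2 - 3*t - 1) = 3*t^5 - 6*t^4 + 10*t^3 + t^2 + 3*t + 1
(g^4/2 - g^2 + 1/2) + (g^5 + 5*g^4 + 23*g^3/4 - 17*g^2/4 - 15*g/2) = g^5 + 11*g^4/2 + 23*g^3/4 - 21*g^2/4 - 15*g/2 + 1/2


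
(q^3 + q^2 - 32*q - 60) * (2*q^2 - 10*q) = 2*q^5 - 8*q^4 - 74*q^3 + 200*q^2 + 600*q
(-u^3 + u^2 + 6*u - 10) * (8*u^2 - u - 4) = -8*u^5 + 9*u^4 + 51*u^3 - 90*u^2 - 14*u + 40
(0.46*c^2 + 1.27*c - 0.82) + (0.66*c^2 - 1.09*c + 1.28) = 1.12*c^2 + 0.18*c + 0.46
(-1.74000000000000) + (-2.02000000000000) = -3.76000000000000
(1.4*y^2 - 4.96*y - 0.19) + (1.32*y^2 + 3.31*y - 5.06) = 2.72*y^2 - 1.65*y - 5.25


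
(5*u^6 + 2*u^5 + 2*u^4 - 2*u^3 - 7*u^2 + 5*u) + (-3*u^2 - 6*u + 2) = 5*u^6 + 2*u^5 + 2*u^4 - 2*u^3 - 10*u^2 - u + 2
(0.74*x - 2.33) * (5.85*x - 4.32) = 4.329*x^2 - 16.8273*x + 10.0656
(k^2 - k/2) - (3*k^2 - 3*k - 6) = -2*k^2 + 5*k/2 + 6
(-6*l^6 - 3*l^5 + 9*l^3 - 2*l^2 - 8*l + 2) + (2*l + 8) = -6*l^6 - 3*l^5 + 9*l^3 - 2*l^2 - 6*l + 10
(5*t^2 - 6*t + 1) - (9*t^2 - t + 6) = -4*t^2 - 5*t - 5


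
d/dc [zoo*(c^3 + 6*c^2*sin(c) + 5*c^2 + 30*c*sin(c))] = zoo*(c^2*cos(c) + c^2 + c*sin(c) + c*cos(c) + c + sin(c))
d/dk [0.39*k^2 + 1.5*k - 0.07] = 0.78*k + 1.5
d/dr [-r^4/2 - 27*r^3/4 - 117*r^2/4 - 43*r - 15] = -2*r^3 - 81*r^2/4 - 117*r/2 - 43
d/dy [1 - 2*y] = -2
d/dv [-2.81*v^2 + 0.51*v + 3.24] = 0.51 - 5.62*v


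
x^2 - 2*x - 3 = (x - 3)*(x + 1)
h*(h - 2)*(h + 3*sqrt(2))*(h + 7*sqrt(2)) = h^4 - 2*h^3 + 10*sqrt(2)*h^3 - 20*sqrt(2)*h^2 + 42*h^2 - 84*h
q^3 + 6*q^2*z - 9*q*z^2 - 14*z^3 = (q - 2*z)*(q + z)*(q + 7*z)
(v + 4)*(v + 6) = v^2 + 10*v + 24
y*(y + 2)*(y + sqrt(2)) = y^3 + sqrt(2)*y^2 + 2*y^2 + 2*sqrt(2)*y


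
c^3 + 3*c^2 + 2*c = c*(c + 1)*(c + 2)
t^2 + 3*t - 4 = (t - 1)*(t + 4)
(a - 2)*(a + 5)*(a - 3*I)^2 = a^4 + 3*a^3 - 6*I*a^3 - 19*a^2 - 18*I*a^2 - 27*a + 60*I*a + 90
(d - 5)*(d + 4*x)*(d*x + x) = d^3*x + 4*d^2*x^2 - 4*d^2*x - 16*d*x^2 - 5*d*x - 20*x^2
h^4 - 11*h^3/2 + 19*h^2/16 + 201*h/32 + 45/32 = (h - 5)*(h - 3/2)*(h + 1/4)*(h + 3/4)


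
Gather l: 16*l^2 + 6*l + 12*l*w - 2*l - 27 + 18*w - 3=16*l^2 + l*(12*w + 4) + 18*w - 30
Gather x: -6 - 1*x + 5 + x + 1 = 0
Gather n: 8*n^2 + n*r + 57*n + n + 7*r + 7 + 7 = 8*n^2 + n*(r + 58) + 7*r + 14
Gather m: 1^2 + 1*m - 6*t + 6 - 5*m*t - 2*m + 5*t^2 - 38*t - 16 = m*(-5*t - 1) + 5*t^2 - 44*t - 9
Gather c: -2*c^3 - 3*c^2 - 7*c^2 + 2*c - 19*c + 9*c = -2*c^3 - 10*c^2 - 8*c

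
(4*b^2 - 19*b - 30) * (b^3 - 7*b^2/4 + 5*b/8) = 4*b^5 - 26*b^4 + 23*b^3/4 + 325*b^2/8 - 75*b/4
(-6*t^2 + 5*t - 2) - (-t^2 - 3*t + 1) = -5*t^2 + 8*t - 3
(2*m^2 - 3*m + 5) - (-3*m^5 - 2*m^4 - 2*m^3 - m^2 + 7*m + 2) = 3*m^5 + 2*m^4 + 2*m^3 + 3*m^2 - 10*m + 3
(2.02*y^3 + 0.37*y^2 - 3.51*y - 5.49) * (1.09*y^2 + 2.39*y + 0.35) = 2.2018*y^5 + 5.2311*y^4 - 2.2346*y^3 - 14.2435*y^2 - 14.3496*y - 1.9215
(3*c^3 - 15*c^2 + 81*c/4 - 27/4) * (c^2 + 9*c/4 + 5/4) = 3*c^5 - 33*c^4/4 - 39*c^3/4 + 321*c^2/16 + 81*c/8 - 135/16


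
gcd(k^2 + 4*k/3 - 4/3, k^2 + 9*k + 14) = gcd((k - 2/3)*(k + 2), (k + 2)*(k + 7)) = k + 2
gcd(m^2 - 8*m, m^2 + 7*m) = m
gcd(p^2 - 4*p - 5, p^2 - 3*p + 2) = 1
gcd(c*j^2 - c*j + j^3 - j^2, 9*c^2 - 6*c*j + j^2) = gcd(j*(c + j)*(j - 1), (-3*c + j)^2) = 1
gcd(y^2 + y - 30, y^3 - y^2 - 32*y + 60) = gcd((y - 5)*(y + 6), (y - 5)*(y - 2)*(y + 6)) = y^2 + y - 30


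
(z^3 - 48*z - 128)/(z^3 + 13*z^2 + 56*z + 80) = (z - 8)/(z + 5)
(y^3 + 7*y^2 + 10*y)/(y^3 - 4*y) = (y + 5)/(y - 2)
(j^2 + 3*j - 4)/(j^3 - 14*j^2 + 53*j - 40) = (j + 4)/(j^2 - 13*j + 40)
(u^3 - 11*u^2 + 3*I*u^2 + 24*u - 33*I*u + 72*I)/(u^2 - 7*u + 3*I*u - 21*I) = (u^2 - 11*u + 24)/(u - 7)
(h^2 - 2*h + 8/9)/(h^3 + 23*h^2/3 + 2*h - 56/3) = (h - 2/3)/(h^2 + 9*h + 14)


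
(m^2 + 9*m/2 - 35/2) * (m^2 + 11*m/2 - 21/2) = m^4 + 10*m^3 - 13*m^2/4 - 287*m/2 + 735/4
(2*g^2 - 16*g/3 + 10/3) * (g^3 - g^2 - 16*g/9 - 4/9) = 2*g^5 - 22*g^4/3 + 46*g^3/9 + 142*g^2/27 - 32*g/9 - 40/27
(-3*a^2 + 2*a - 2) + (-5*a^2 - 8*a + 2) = -8*a^2 - 6*a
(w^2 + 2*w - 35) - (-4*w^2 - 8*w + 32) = 5*w^2 + 10*w - 67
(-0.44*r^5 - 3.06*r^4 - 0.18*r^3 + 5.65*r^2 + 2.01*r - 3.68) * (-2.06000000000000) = 0.9064*r^5 + 6.3036*r^4 + 0.3708*r^3 - 11.639*r^2 - 4.1406*r + 7.5808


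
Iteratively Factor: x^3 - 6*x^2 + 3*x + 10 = (x - 5)*(x^2 - x - 2) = (x - 5)*(x - 2)*(x + 1)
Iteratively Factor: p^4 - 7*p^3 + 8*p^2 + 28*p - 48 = (p - 2)*(p^3 - 5*p^2 - 2*p + 24) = (p - 4)*(p - 2)*(p^2 - p - 6) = (p - 4)*(p - 3)*(p - 2)*(p + 2)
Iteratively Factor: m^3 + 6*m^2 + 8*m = (m + 2)*(m^2 + 4*m) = (m + 2)*(m + 4)*(m)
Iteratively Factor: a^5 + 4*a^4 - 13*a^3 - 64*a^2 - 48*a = (a)*(a^4 + 4*a^3 - 13*a^2 - 64*a - 48) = a*(a - 4)*(a^3 + 8*a^2 + 19*a + 12) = a*(a - 4)*(a + 3)*(a^2 + 5*a + 4) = a*(a - 4)*(a + 1)*(a + 3)*(a + 4)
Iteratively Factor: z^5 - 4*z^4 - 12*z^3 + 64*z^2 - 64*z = (z - 4)*(z^4 - 12*z^2 + 16*z) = z*(z - 4)*(z^3 - 12*z + 16) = z*(z - 4)*(z - 2)*(z^2 + 2*z - 8) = z*(z - 4)*(z - 2)^2*(z + 4)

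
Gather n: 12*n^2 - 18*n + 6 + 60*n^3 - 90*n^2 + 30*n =60*n^3 - 78*n^2 + 12*n + 6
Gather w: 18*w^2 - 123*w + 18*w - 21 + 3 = 18*w^2 - 105*w - 18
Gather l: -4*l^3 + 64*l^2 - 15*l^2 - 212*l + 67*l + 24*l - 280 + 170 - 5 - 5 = -4*l^3 + 49*l^2 - 121*l - 120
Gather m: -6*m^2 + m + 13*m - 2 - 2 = -6*m^2 + 14*m - 4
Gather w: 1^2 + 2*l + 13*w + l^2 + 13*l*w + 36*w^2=l^2 + 2*l + 36*w^2 + w*(13*l + 13) + 1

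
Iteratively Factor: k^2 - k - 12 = (k - 4)*(k + 3)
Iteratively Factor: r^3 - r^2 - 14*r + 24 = (r - 3)*(r^2 + 2*r - 8) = (r - 3)*(r + 4)*(r - 2)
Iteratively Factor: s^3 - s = (s + 1)*(s^2 - s) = s*(s + 1)*(s - 1)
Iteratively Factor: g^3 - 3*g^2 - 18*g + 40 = (g - 2)*(g^2 - g - 20) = (g - 2)*(g + 4)*(g - 5)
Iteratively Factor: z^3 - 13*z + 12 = (z + 4)*(z^2 - 4*z + 3) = (z - 3)*(z + 4)*(z - 1)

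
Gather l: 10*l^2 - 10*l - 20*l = 10*l^2 - 30*l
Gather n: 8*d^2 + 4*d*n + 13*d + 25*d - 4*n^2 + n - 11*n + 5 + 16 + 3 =8*d^2 + 38*d - 4*n^2 + n*(4*d - 10) + 24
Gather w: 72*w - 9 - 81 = 72*w - 90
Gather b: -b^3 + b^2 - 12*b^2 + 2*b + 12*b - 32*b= -b^3 - 11*b^2 - 18*b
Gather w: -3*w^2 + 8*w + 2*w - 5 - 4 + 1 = -3*w^2 + 10*w - 8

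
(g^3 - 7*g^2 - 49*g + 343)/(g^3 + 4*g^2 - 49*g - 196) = (g - 7)/(g + 4)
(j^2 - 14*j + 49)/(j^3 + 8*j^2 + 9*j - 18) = (j^2 - 14*j + 49)/(j^3 + 8*j^2 + 9*j - 18)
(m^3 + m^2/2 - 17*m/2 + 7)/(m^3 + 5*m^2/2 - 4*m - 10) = (2*m^2 + 5*m - 7)/(2*m^2 + 9*m + 10)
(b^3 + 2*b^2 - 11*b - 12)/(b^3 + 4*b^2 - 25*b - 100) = (b^2 - 2*b - 3)/(b^2 - 25)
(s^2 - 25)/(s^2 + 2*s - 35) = (s + 5)/(s + 7)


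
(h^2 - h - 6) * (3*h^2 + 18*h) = 3*h^4 + 15*h^3 - 36*h^2 - 108*h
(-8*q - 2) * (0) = 0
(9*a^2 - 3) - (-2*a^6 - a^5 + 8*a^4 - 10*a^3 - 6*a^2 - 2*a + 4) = 2*a^6 + a^5 - 8*a^4 + 10*a^3 + 15*a^2 + 2*a - 7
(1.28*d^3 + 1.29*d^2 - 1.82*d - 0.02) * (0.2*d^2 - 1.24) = 0.256*d^5 + 0.258*d^4 - 1.9512*d^3 - 1.6036*d^2 + 2.2568*d + 0.0248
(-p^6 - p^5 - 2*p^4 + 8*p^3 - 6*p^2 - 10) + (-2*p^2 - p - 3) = -p^6 - p^5 - 2*p^4 + 8*p^3 - 8*p^2 - p - 13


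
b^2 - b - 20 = (b - 5)*(b + 4)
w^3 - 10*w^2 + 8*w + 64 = (w - 8)*(w - 4)*(w + 2)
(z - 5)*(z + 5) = z^2 - 25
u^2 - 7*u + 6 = (u - 6)*(u - 1)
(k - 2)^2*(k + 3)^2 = k^4 + 2*k^3 - 11*k^2 - 12*k + 36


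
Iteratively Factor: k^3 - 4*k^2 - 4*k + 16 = (k - 2)*(k^2 - 2*k - 8) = (k - 4)*(k - 2)*(k + 2)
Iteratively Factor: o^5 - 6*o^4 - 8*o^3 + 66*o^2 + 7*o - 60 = (o - 1)*(o^4 - 5*o^3 - 13*o^2 + 53*o + 60) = (o - 4)*(o - 1)*(o^3 - o^2 - 17*o - 15) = (o - 5)*(o - 4)*(o - 1)*(o^2 + 4*o + 3) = (o - 5)*(o - 4)*(o - 1)*(o + 1)*(o + 3)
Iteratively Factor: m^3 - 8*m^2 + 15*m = (m)*(m^2 - 8*m + 15) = m*(m - 3)*(m - 5)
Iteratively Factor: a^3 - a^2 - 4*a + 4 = (a - 2)*(a^2 + a - 2) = (a - 2)*(a - 1)*(a + 2)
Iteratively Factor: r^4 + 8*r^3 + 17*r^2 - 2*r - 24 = (r + 2)*(r^3 + 6*r^2 + 5*r - 12) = (r + 2)*(r + 4)*(r^2 + 2*r - 3) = (r + 2)*(r + 3)*(r + 4)*(r - 1)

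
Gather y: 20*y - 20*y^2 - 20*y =-20*y^2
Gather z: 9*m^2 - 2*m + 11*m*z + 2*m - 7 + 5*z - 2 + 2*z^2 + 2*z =9*m^2 + 2*z^2 + z*(11*m + 7) - 9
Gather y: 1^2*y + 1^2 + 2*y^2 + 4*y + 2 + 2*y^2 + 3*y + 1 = 4*y^2 + 8*y + 4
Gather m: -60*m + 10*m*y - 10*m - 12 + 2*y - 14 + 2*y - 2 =m*(10*y - 70) + 4*y - 28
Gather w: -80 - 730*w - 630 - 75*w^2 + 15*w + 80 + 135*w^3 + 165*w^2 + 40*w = 135*w^3 + 90*w^2 - 675*w - 630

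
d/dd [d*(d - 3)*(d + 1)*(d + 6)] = 4*d^3 + 12*d^2 - 30*d - 18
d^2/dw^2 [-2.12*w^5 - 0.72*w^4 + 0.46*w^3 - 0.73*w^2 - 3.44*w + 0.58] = -42.4*w^3 - 8.64*w^2 + 2.76*w - 1.46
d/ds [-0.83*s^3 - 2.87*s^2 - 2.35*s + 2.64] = -2.49*s^2 - 5.74*s - 2.35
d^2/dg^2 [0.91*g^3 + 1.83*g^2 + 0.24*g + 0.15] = 5.46*g + 3.66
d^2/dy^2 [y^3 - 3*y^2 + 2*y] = 6*y - 6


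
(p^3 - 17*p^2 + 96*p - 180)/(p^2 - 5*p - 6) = (p^2 - 11*p + 30)/(p + 1)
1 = 1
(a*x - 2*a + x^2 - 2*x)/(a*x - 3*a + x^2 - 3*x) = (x - 2)/(x - 3)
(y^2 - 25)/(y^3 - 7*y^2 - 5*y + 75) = (y + 5)/(y^2 - 2*y - 15)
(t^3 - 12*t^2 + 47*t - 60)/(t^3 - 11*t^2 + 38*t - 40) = (t - 3)/(t - 2)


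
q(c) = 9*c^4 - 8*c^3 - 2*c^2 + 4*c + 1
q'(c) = 36*c^3 - 24*c^2 - 4*c + 4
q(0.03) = 1.12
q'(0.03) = 3.86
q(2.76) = 350.86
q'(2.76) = 567.02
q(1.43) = 16.87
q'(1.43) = 54.47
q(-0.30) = -0.09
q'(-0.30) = 2.07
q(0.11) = 1.41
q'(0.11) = 3.32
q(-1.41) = 49.38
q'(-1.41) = -138.99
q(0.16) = 1.56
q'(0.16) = 2.89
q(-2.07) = 220.35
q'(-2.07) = -409.87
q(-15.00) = 482116.00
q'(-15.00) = -126836.00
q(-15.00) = 482116.00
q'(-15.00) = -126836.00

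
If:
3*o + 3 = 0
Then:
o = -1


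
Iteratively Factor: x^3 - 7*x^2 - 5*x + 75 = (x + 3)*(x^2 - 10*x + 25) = (x - 5)*(x + 3)*(x - 5)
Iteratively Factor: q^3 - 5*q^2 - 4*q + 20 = (q - 5)*(q^2 - 4) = (q - 5)*(q - 2)*(q + 2)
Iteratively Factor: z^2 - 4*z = (z - 4)*(z)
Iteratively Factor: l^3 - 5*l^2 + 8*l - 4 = (l - 2)*(l^2 - 3*l + 2) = (l - 2)^2*(l - 1)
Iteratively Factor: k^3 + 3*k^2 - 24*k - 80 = (k - 5)*(k^2 + 8*k + 16) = (k - 5)*(k + 4)*(k + 4)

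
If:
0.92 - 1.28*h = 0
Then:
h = 0.72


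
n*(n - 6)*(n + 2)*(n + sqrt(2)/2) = n^4 - 4*n^3 + sqrt(2)*n^3/2 - 12*n^2 - 2*sqrt(2)*n^2 - 6*sqrt(2)*n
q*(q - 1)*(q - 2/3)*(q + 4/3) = q^4 - q^3/3 - 14*q^2/9 + 8*q/9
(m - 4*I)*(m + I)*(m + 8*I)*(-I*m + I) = -I*m^4 + 5*m^3 + I*m^3 - 5*m^2 - 28*I*m^2 + 32*m + 28*I*m - 32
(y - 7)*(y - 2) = y^2 - 9*y + 14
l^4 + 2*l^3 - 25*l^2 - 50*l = l*(l - 5)*(l + 2)*(l + 5)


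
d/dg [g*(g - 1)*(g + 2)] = 3*g^2 + 2*g - 2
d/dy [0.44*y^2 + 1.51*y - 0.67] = 0.88*y + 1.51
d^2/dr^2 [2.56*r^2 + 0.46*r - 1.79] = 5.12000000000000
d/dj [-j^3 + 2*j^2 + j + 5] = -3*j^2 + 4*j + 1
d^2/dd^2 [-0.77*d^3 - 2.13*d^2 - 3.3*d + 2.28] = -4.62*d - 4.26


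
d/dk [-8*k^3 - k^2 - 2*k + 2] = -24*k^2 - 2*k - 2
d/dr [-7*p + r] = 1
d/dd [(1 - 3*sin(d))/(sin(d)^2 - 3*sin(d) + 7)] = (3*sin(d)^2 - 2*sin(d) - 18)*cos(d)/(sin(d)^2 - 3*sin(d) + 7)^2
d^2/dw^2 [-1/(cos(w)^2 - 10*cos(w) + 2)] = (-8*sin(w)^4 + 188*sin(w)^2 - 115*cos(w) + 15*cos(3*w) + 212)/(2*(sin(w)^2 + 10*cos(w) - 3)^3)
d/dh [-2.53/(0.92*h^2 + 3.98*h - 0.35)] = (4.6552*h + 10.0694)/(0.92*h^2 + 3.98*h - 0.35)^2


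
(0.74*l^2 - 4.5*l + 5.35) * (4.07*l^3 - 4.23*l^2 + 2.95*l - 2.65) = 3.0118*l^5 - 21.4452*l^4 + 42.9925*l^3 - 37.8665*l^2 + 27.7075*l - 14.1775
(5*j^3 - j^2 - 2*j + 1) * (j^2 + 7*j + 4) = 5*j^5 + 34*j^4 + 11*j^3 - 17*j^2 - j + 4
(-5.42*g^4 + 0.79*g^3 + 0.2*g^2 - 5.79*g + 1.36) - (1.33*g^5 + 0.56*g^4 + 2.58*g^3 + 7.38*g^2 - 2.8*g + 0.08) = -1.33*g^5 - 5.98*g^4 - 1.79*g^3 - 7.18*g^2 - 2.99*g + 1.28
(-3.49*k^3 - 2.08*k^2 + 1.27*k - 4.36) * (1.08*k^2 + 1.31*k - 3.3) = -3.7692*k^5 - 6.8183*k^4 + 10.1638*k^3 + 3.8189*k^2 - 9.9026*k + 14.388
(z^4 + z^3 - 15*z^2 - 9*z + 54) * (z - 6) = z^5 - 5*z^4 - 21*z^3 + 81*z^2 + 108*z - 324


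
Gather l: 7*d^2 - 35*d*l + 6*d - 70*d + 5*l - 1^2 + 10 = 7*d^2 - 64*d + l*(5 - 35*d) + 9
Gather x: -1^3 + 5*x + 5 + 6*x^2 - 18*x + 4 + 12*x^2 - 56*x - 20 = 18*x^2 - 69*x - 12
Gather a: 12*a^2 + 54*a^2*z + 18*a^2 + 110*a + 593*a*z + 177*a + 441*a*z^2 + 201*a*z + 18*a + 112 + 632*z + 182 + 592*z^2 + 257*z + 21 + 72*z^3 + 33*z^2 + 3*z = a^2*(54*z + 30) + a*(441*z^2 + 794*z + 305) + 72*z^3 + 625*z^2 + 892*z + 315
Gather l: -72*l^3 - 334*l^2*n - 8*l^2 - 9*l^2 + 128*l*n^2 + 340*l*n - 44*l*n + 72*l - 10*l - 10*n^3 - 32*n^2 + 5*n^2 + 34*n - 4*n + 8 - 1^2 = -72*l^3 + l^2*(-334*n - 17) + l*(128*n^2 + 296*n + 62) - 10*n^3 - 27*n^2 + 30*n + 7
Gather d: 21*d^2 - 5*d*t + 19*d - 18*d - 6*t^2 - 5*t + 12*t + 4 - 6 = 21*d^2 + d*(1 - 5*t) - 6*t^2 + 7*t - 2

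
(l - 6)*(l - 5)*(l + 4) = l^3 - 7*l^2 - 14*l + 120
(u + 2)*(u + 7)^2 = u^3 + 16*u^2 + 77*u + 98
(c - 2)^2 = c^2 - 4*c + 4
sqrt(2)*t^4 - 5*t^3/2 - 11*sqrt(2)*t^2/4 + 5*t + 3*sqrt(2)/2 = (t - 3*sqrt(2)/2)*(t - sqrt(2))*(t + sqrt(2))*(sqrt(2)*t + 1/2)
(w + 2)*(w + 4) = w^2 + 6*w + 8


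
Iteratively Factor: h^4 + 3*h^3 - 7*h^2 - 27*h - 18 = (h + 3)*(h^3 - 7*h - 6) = (h + 2)*(h + 3)*(h^2 - 2*h - 3) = (h + 1)*(h + 2)*(h + 3)*(h - 3)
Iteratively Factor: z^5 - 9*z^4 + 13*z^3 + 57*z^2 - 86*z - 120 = (z - 5)*(z^4 - 4*z^3 - 7*z^2 + 22*z + 24) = (z - 5)*(z + 1)*(z^3 - 5*z^2 - 2*z + 24) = (z - 5)*(z + 1)*(z + 2)*(z^2 - 7*z + 12) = (z - 5)*(z - 4)*(z + 1)*(z + 2)*(z - 3)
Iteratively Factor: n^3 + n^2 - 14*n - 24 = (n - 4)*(n^2 + 5*n + 6) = (n - 4)*(n + 2)*(n + 3)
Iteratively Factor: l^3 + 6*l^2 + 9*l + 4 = (l + 4)*(l^2 + 2*l + 1) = (l + 1)*(l + 4)*(l + 1)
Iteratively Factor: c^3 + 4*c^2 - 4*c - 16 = (c - 2)*(c^2 + 6*c + 8) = (c - 2)*(c + 4)*(c + 2)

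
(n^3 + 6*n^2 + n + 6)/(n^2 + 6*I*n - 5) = (n^2 + n*(6 - I) - 6*I)/(n + 5*I)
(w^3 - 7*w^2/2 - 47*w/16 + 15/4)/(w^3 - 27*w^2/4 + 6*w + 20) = (w - 3/4)/(w - 4)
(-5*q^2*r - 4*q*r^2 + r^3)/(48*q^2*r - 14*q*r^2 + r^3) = (-5*q^2 - 4*q*r + r^2)/(48*q^2 - 14*q*r + r^2)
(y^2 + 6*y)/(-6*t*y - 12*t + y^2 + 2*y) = y*(y + 6)/(-6*t*y - 12*t + y^2 + 2*y)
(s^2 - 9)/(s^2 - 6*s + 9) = (s + 3)/(s - 3)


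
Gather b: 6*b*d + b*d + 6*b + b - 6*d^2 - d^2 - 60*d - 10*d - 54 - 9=b*(7*d + 7) - 7*d^2 - 70*d - 63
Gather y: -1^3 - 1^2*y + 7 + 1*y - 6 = 0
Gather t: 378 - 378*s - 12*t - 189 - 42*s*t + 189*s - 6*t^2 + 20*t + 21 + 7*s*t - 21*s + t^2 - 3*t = -210*s - 5*t^2 + t*(5 - 35*s) + 210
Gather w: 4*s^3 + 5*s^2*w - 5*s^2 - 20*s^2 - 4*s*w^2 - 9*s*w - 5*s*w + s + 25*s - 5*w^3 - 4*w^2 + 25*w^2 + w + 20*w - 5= 4*s^3 - 25*s^2 + 26*s - 5*w^3 + w^2*(21 - 4*s) + w*(5*s^2 - 14*s + 21) - 5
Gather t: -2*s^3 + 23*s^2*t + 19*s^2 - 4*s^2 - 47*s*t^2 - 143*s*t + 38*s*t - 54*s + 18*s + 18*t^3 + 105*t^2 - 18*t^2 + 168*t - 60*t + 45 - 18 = -2*s^3 + 15*s^2 - 36*s + 18*t^3 + t^2*(87 - 47*s) + t*(23*s^2 - 105*s + 108) + 27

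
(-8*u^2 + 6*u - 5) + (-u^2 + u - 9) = -9*u^2 + 7*u - 14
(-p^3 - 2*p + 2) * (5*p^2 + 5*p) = -5*p^5 - 5*p^4 - 10*p^3 + 10*p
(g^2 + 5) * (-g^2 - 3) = -g^4 - 8*g^2 - 15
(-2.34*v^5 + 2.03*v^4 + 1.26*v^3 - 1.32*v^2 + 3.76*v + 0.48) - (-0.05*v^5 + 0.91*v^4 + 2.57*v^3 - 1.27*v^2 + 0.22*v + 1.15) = -2.29*v^5 + 1.12*v^4 - 1.31*v^3 - 0.05*v^2 + 3.54*v - 0.67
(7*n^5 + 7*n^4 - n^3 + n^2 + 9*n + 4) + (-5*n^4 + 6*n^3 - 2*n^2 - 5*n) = 7*n^5 + 2*n^4 + 5*n^3 - n^2 + 4*n + 4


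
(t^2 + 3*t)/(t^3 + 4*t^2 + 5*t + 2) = t*(t + 3)/(t^3 + 4*t^2 + 5*t + 2)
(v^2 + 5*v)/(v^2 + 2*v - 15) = v/(v - 3)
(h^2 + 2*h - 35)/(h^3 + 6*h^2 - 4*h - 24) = (h^2 + 2*h - 35)/(h^3 + 6*h^2 - 4*h - 24)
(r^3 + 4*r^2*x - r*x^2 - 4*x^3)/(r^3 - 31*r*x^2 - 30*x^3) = (-r^2 - 3*r*x + 4*x^2)/(-r^2 + r*x + 30*x^2)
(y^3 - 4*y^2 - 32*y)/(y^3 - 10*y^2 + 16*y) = (y + 4)/(y - 2)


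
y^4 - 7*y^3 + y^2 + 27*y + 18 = (y - 6)*(y - 3)*(y + 1)^2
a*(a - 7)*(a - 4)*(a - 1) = a^4 - 12*a^3 + 39*a^2 - 28*a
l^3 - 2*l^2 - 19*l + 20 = (l - 5)*(l - 1)*(l + 4)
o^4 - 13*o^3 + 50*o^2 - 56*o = o*(o - 7)*(o - 4)*(o - 2)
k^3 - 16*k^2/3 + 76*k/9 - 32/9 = (k - 8/3)*(k - 2)*(k - 2/3)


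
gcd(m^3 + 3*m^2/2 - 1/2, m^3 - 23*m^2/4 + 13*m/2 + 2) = 1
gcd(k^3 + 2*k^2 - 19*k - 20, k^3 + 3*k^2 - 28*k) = k - 4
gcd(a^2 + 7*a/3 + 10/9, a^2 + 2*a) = 1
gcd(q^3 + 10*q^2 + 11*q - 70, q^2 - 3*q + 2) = q - 2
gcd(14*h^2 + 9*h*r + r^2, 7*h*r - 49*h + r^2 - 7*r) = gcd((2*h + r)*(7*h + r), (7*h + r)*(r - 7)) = 7*h + r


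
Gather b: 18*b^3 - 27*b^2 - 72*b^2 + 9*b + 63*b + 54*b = 18*b^3 - 99*b^2 + 126*b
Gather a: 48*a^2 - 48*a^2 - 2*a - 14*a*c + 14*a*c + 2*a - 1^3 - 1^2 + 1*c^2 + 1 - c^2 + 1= 0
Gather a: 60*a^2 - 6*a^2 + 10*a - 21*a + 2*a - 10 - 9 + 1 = 54*a^2 - 9*a - 18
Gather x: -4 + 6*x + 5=6*x + 1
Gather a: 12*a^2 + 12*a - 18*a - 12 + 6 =12*a^2 - 6*a - 6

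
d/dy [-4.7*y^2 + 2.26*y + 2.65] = 2.26 - 9.4*y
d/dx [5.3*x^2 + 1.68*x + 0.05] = 10.6*x + 1.68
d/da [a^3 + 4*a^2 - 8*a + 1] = 3*a^2 + 8*a - 8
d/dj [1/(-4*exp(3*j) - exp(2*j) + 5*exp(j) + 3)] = (12*exp(2*j) + 2*exp(j) - 5)*exp(j)/(4*exp(3*j) + exp(2*j) - 5*exp(j) - 3)^2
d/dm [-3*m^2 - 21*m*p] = -6*m - 21*p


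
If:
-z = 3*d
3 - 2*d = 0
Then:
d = 3/2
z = -9/2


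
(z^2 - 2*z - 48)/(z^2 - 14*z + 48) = (z + 6)/(z - 6)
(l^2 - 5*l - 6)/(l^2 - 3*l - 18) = (l + 1)/(l + 3)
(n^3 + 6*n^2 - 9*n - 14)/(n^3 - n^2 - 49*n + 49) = (n^2 - n - 2)/(n^2 - 8*n + 7)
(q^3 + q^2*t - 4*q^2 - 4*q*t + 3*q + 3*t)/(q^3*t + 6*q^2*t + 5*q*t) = (q^3 + q^2*t - 4*q^2 - 4*q*t + 3*q + 3*t)/(q*t*(q^2 + 6*q + 5))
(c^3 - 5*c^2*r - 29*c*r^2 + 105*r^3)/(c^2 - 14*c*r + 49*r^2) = (-c^2 - 2*c*r + 15*r^2)/(-c + 7*r)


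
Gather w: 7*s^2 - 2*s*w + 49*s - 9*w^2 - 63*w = 7*s^2 + 49*s - 9*w^2 + w*(-2*s - 63)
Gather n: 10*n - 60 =10*n - 60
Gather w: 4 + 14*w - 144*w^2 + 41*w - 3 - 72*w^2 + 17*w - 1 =-216*w^2 + 72*w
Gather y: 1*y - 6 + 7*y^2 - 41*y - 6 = 7*y^2 - 40*y - 12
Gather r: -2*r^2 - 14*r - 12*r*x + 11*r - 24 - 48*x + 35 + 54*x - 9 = -2*r^2 + r*(-12*x - 3) + 6*x + 2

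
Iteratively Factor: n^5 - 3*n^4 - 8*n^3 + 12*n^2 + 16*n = (n + 1)*(n^4 - 4*n^3 - 4*n^2 + 16*n) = (n + 1)*(n + 2)*(n^3 - 6*n^2 + 8*n) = n*(n + 1)*(n + 2)*(n^2 - 6*n + 8) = n*(n - 4)*(n + 1)*(n + 2)*(n - 2)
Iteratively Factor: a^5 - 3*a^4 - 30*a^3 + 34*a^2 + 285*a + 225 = (a + 1)*(a^4 - 4*a^3 - 26*a^2 + 60*a + 225) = (a + 1)*(a + 3)*(a^3 - 7*a^2 - 5*a + 75) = (a - 5)*(a + 1)*(a + 3)*(a^2 - 2*a - 15) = (a - 5)^2*(a + 1)*(a + 3)*(a + 3)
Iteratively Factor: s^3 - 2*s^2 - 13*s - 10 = (s + 2)*(s^2 - 4*s - 5) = (s - 5)*(s + 2)*(s + 1)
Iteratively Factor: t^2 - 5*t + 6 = (t - 3)*(t - 2)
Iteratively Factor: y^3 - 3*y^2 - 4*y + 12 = (y - 2)*(y^2 - y - 6) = (y - 2)*(y + 2)*(y - 3)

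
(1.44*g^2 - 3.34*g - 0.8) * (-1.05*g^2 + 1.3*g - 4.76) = -1.512*g^4 + 5.379*g^3 - 10.3564*g^2 + 14.8584*g + 3.808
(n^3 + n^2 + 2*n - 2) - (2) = n^3 + n^2 + 2*n - 4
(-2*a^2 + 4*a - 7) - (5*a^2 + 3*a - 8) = -7*a^2 + a + 1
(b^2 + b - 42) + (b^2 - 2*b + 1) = 2*b^2 - b - 41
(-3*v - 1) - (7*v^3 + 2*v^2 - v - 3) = -7*v^3 - 2*v^2 - 2*v + 2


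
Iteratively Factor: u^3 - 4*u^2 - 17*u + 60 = (u - 5)*(u^2 + u - 12) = (u - 5)*(u - 3)*(u + 4)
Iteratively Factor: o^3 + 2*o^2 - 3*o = (o - 1)*(o^2 + 3*o) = o*(o - 1)*(o + 3)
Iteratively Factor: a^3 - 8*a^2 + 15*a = (a - 5)*(a^2 - 3*a) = a*(a - 5)*(a - 3)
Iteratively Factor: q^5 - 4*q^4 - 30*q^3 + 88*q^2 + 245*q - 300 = (q + 3)*(q^4 - 7*q^3 - 9*q^2 + 115*q - 100) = (q - 5)*(q + 3)*(q^3 - 2*q^2 - 19*q + 20) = (q - 5)*(q + 3)*(q + 4)*(q^2 - 6*q + 5) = (q - 5)*(q - 1)*(q + 3)*(q + 4)*(q - 5)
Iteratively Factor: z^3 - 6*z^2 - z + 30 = (z + 2)*(z^2 - 8*z + 15) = (z - 3)*(z + 2)*(z - 5)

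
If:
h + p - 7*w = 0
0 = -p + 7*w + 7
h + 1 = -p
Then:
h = -7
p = 6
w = -1/7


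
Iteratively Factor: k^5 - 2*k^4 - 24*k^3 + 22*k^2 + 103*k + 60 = (k + 4)*(k^4 - 6*k^3 + 22*k + 15) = (k - 5)*(k + 4)*(k^3 - k^2 - 5*k - 3) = (k - 5)*(k + 1)*(k + 4)*(k^2 - 2*k - 3) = (k - 5)*(k + 1)^2*(k + 4)*(k - 3)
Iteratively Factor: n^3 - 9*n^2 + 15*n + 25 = (n + 1)*(n^2 - 10*n + 25) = (n - 5)*(n + 1)*(n - 5)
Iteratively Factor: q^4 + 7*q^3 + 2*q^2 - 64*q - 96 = (q + 4)*(q^3 + 3*q^2 - 10*q - 24) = (q + 2)*(q + 4)*(q^2 + q - 12) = (q + 2)*(q + 4)^2*(q - 3)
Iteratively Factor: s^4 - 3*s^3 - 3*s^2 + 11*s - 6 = (s - 1)*(s^3 - 2*s^2 - 5*s + 6) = (s - 1)^2*(s^2 - s - 6) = (s - 1)^2*(s + 2)*(s - 3)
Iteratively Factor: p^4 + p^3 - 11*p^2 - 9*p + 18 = (p + 2)*(p^3 - p^2 - 9*p + 9) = (p - 1)*(p + 2)*(p^2 - 9) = (p - 1)*(p + 2)*(p + 3)*(p - 3)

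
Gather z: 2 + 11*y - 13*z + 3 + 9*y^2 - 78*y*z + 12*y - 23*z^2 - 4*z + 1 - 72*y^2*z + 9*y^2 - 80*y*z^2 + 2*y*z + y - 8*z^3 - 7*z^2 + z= 18*y^2 + 24*y - 8*z^3 + z^2*(-80*y - 30) + z*(-72*y^2 - 76*y - 16) + 6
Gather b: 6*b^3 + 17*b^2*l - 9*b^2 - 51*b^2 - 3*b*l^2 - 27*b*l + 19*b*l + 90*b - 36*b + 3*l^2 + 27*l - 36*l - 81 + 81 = 6*b^3 + b^2*(17*l - 60) + b*(-3*l^2 - 8*l + 54) + 3*l^2 - 9*l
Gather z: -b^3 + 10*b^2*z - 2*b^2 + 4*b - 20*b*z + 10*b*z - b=-b^3 - 2*b^2 + 3*b + z*(10*b^2 - 10*b)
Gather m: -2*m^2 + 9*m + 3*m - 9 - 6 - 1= -2*m^2 + 12*m - 16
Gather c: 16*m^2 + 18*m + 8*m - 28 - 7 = 16*m^2 + 26*m - 35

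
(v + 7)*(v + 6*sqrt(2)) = v^2 + 7*v + 6*sqrt(2)*v + 42*sqrt(2)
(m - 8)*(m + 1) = m^2 - 7*m - 8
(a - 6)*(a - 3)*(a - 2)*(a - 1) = a^4 - 12*a^3 + 47*a^2 - 72*a + 36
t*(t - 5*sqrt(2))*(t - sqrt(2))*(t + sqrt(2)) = t^4 - 5*sqrt(2)*t^3 - 2*t^2 + 10*sqrt(2)*t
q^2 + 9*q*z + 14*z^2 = (q + 2*z)*(q + 7*z)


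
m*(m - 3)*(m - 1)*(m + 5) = m^4 + m^3 - 17*m^2 + 15*m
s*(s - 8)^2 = s^3 - 16*s^2 + 64*s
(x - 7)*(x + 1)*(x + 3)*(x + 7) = x^4 + 4*x^3 - 46*x^2 - 196*x - 147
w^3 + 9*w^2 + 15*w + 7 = (w + 1)^2*(w + 7)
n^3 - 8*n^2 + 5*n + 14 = (n - 7)*(n - 2)*(n + 1)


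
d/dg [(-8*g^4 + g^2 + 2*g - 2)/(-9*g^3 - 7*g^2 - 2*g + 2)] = g*(72*g^5 + 112*g^4 + 57*g^3 - 28*g^2 - 42*g - 24)/(81*g^6 + 126*g^5 + 85*g^4 - 8*g^3 - 24*g^2 - 8*g + 4)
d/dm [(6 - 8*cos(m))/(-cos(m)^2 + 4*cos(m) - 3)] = 4*(2*cos(m) - 3)*sin(m)*cos(m)/((cos(m) - 3)^2*(cos(m) - 1)^2)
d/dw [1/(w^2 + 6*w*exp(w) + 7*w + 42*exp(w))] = (-6*w*exp(w) - 2*w - 48*exp(w) - 7)/(w^2 + 6*w*exp(w) + 7*w + 42*exp(w))^2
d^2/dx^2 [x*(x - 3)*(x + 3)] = 6*x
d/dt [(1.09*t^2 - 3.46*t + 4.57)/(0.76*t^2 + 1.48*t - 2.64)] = (4.2428*t^2 - 12.7016*t + 2.3708)/(0.5776*t^4 + 2.2496*t^3 - 1.8224*t^2 - 7.8144*t + 6.9696)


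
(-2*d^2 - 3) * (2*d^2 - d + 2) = -4*d^4 + 2*d^3 - 10*d^2 + 3*d - 6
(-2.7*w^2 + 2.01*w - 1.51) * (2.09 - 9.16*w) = 24.732*w^3 - 24.0546*w^2 + 18.0325*w - 3.1559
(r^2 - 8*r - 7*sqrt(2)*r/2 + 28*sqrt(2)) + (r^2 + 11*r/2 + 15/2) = 2*r^2 - 7*sqrt(2)*r/2 - 5*r/2 + 15/2 + 28*sqrt(2)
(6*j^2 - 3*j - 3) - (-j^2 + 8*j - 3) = 7*j^2 - 11*j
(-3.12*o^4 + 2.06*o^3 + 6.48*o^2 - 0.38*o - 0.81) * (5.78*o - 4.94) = -18.0336*o^5 + 27.3196*o^4 + 27.278*o^3 - 34.2076*o^2 - 2.8046*o + 4.0014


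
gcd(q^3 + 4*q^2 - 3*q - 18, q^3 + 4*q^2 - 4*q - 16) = q - 2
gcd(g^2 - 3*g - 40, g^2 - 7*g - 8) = g - 8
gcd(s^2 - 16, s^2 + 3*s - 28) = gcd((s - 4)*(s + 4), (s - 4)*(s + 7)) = s - 4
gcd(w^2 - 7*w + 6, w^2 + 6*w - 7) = w - 1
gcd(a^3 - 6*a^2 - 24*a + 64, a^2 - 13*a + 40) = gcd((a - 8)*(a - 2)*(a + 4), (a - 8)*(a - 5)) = a - 8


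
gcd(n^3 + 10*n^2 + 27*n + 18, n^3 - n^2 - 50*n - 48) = n^2 + 7*n + 6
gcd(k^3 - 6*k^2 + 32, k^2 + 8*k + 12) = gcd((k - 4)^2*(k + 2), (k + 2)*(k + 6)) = k + 2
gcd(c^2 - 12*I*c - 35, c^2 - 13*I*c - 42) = c - 7*I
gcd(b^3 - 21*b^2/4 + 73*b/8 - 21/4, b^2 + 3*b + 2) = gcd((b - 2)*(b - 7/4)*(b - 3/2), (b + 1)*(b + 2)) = 1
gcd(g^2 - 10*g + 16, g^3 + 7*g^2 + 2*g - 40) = g - 2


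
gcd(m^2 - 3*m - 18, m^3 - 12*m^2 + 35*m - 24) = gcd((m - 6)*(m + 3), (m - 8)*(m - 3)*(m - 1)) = 1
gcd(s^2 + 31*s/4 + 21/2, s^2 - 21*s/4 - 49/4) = s + 7/4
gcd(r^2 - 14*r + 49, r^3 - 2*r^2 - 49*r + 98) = r - 7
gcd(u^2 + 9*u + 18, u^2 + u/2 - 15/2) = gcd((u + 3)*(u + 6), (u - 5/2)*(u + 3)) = u + 3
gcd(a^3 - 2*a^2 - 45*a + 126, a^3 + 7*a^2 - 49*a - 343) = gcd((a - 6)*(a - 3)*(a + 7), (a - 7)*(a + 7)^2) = a + 7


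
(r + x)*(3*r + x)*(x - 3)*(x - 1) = 3*r^2*x^2 - 12*r^2*x + 9*r^2 + 4*r*x^3 - 16*r*x^2 + 12*r*x + x^4 - 4*x^3 + 3*x^2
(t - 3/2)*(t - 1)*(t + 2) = t^3 - t^2/2 - 7*t/2 + 3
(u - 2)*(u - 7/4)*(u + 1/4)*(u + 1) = u^4 - 5*u^3/2 - 15*u^2/16 + 55*u/16 + 7/8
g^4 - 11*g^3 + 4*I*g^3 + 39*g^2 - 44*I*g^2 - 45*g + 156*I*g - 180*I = (g - 5)*(g - 3)^2*(g + 4*I)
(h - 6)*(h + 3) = h^2 - 3*h - 18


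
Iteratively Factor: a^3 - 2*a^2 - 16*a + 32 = (a + 4)*(a^2 - 6*a + 8) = (a - 4)*(a + 4)*(a - 2)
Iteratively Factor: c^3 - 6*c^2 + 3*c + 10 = (c - 2)*(c^2 - 4*c - 5) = (c - 2)*(c + 1)*(c - 5)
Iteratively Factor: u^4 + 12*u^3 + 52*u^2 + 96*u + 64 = (u + 4)*(u^3 + 8*u^2 + 20*u + 16) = (u + 2)*(u + 4)*(u^2 + 6*u + 8) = (u + 2)^2*(u + 4)*(u + 4)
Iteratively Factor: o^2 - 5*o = (o)*(o - 5)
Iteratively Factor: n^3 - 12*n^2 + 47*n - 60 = (n - 3)*(n^2 - 9*n + 20) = (n - 4)*(n - 3)*(n - 5)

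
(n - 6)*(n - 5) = n^2 - 11*n + 30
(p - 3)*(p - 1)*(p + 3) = p^3 - p^2 - 9*p + 9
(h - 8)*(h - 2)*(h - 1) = h^3 - 11*h^2 + 26*h - 16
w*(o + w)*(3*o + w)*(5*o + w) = 15*o^3*w + 23*o^2*w^2 + 9*o*w^3 + w^4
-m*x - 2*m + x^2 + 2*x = (-m + x)*(x + 2)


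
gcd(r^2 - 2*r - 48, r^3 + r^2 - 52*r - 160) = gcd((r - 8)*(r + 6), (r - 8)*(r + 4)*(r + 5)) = r - 8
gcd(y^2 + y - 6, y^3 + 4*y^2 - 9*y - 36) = y + 3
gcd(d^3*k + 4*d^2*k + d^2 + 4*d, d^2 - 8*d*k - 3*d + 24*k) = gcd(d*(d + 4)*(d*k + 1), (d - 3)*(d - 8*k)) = 1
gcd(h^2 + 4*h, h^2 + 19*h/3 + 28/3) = h + 4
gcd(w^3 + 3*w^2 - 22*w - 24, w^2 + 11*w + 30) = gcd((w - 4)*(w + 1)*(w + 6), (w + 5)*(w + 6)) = w + 6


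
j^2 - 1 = (j - 1)*(j + 1)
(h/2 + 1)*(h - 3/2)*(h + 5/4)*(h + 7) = h^4/2 + 35*h^3/8 + 79*h^2/16 - 163*h/16 - 105/8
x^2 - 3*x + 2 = (x - 2)*(x - 1)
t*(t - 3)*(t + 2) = t^3 - t^2 - 6*t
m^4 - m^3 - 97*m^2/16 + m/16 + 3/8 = (m - 3)*(m - 1/4)*(m + 1/4)*(m + 2)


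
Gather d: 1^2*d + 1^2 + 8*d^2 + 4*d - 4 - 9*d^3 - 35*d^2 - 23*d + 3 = -9*d^3 - 27*d^2 - 18*d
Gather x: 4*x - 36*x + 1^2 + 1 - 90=-32*x - 88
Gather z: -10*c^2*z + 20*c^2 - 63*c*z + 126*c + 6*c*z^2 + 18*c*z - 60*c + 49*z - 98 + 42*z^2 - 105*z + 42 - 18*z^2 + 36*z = 20*c^2 + 66*c + z^2*(6*c + 24) + z*(-10*c^2 - 45*c - 20) - 56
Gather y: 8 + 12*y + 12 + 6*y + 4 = 18*y + 24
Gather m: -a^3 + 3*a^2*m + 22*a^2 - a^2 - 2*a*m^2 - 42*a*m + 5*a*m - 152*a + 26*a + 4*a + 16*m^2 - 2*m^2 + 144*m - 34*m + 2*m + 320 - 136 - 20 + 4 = -a^3 + 21*a^2 - 122*a + m^2*(14 - 2*a) + m*(3*a^2 - 37*a + 112) + 168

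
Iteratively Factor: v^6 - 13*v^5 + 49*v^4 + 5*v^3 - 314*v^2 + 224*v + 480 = (v - 4)*(v^5 - 9*v^4 + 13*v^3 + 57*v^2 - 86*v - 120) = (v - 5)*(v - 4)*(v^4 - 4*v^3 - 7*v^2 + 22*v + 24) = (v - 5)*(v - 4)*(v + 1)*(v^3 - 5*v^2 - 2*v + 24) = (v - 5)*(v - 4)*(v + 1)*(v + 2)*(v^2 - 7*v + 12) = (v - 5)*(v - 4)*(v - 3)*(v + 1)*(v + 2)*(v - 4)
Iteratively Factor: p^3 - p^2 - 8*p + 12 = (p - 2)*(p^2 + p - 6) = (p - 2)*(p + 3)*(p - 2)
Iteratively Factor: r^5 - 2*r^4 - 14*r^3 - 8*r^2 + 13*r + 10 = (r + 1)*(r^4 - 3*r^3 - 11*r^2 + 3*r + 10) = (r + 1)*(r + 2)*(r^3 - 5*r^2 - r + 5) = (r + 1)^2*(r + 2)*(r^2 - 6*r + 5) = (r - 1)*(r + 1)^2*(r + 2)*(r - 5)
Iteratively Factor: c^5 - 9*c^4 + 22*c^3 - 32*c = (c + 1)*(c^4 - 10*c^3 + 32*c^2 - 32*c) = (c - 4)*(c + 1)*(c^3 - 6*c^2 + 8*c) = (c - 4)*(c - 2)*(c + 1)*(c^2 - 4*c) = (c - 4)^2*(c - 2)*(c + 1)*(c)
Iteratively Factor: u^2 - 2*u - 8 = (u - 4)*(u + 2)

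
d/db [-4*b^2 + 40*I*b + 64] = -8*b + 40*I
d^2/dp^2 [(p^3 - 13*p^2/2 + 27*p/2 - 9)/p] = 2 - 18/p^3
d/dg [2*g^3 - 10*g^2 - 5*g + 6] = 6*g^2 - 20*g - 5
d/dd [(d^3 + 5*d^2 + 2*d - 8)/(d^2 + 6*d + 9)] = (d^3 + 9*d^2 + 28*d + 22)/(d^3 + 9*d^2 + 27*d + 27)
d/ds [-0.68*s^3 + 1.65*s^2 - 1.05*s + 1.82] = -2.04*s^2 + 3.3*s - 1.05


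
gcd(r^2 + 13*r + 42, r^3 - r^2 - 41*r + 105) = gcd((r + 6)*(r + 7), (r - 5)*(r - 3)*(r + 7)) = r + 7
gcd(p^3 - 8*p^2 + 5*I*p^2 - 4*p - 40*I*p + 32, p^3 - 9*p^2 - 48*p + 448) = p - 8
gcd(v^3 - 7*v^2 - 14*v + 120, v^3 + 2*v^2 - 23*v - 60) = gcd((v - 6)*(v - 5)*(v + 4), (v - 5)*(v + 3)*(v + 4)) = v^2 - v - 20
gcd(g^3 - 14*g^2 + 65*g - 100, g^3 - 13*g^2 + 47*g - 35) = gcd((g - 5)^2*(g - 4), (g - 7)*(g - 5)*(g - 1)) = g - 5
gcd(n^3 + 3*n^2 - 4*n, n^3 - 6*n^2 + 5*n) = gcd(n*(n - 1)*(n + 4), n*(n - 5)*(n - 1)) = n^2 - n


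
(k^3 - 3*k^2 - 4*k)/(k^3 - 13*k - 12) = k/(k + 3)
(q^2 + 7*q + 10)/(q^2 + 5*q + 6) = (q + 5)/(q + 3)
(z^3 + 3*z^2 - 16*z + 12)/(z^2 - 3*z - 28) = (-z^3 - 3*z^2 + 16*z - 12)/(-z^2 + 3*z + 28)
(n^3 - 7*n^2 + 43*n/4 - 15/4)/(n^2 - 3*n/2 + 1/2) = (2*n^2 - 13*n + 15)/(2*(n - 1))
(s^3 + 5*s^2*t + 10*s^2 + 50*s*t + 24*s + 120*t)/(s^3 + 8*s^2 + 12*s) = (s^2 + 5*s*t + 4*s + 20*t)/(s*(s + 2))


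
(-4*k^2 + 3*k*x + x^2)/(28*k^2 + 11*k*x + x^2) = (-k + x)/(7*k + x)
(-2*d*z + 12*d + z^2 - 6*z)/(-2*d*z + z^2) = (z - 6)/z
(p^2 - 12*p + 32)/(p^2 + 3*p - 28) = (p - 8)/(p + 7)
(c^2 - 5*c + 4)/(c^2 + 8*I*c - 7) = (c^2 - 5*c + 4)/(c^2 + 8*I*c - 7)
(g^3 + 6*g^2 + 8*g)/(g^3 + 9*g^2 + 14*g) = (g + 4)/(g + 7)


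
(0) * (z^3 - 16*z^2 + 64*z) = 0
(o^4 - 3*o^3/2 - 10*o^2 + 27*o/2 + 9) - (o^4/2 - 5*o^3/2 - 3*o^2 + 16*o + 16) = o^4/2 + o^3 - 7*o^2 - 5*o/2 - 7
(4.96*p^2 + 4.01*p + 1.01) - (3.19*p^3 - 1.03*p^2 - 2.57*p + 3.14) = -3.19*p^3 + 5.99*p^2 + 6.58*p - 2.13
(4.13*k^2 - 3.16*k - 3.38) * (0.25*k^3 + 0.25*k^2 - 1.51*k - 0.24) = 1.0325*k^5 + 0.2425*k^4 - 7.8713*k^3 + 2.9354*k^2 + 5.8622*k + 0.8112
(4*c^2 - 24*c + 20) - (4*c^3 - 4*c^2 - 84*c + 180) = -4*c^3 + 8*c^2 + 60*c - 160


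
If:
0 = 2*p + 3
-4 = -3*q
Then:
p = -3/2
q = 4/3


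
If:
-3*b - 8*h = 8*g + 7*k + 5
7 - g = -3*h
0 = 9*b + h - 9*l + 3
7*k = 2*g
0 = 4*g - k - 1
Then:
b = 400/117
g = 7/26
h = -175/78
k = 1/13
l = 2459/702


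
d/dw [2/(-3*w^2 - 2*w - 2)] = 4*(3*w + 1)/(3*w^2 + 2*w + 2)^2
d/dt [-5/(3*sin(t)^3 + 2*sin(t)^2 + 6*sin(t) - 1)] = 80*(9*sin(t)^2 + 4*sin(t) + 6)*cos(t)/(-33*sin(t) + 3*sin(3*t) + 4*cos(2*t))^2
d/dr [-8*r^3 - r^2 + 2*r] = -24*r^2 - 2*r + 2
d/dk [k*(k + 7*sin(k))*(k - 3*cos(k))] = k*(k + 7*sin(k))*(3*sin(k) + 1) + k*(k - 3*cos(k))*(7*cos(k) + 1) + (k + 7*sin(k))*(k - 3*cos(k))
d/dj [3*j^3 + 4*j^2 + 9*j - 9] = 9*j^2 + 8*j + 9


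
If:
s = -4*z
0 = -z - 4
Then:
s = 16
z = -4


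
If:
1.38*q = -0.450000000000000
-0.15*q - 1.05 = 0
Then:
No Solution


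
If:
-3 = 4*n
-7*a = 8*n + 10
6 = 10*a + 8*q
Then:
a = -4/7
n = -3/4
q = 41/28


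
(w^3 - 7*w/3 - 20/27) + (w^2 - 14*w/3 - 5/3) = w^3 + w^2 - 7*w - 65/27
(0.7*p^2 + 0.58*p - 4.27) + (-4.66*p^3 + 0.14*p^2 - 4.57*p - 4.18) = -4.66*p^3 + 0.84*p^2 - 3.99*p - 8.45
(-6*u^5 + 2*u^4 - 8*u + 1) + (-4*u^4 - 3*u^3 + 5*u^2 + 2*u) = -6*u^5 - 2*u^4 - 3*u^3 + 5*u^2 - 6*u + 1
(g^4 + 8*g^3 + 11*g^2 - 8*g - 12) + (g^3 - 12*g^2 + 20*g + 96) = g^4 + 9*g^3 - g^2 + 12*g + 84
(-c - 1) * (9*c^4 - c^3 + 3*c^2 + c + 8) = -9*c^5 - 8*c^4 - 2*c^3 - 4*c^2 - 9*c - 8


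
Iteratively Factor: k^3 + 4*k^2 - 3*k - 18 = (k + 3)*(k^2 + k - 6) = (k + 3)^2*(k - 2)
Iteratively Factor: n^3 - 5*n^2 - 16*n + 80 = (n - 4)*(n^2 - n - 20) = (n - 4)*(n + 4)*(n - 5)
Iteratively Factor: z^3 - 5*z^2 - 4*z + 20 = (z + 2)*(z^2 - 7*z + 10) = (z - 5)*(z + 2)*(z - 2)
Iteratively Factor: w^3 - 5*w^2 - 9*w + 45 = (w - 5)*(w^2 - 9) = (w - 5)*(w + 3)*(w - 3)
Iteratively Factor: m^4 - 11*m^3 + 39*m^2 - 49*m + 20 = (m - 4)*(m^3 - 7*m^2 + 11*m - 5) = (m - 4)*(m - 1)*(m^2 - 6*m + 5) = (m - 5)*(m - 4)*(m - 1)*(m - 1)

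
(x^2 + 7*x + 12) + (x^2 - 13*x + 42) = 2*x^2 - 6*x + 54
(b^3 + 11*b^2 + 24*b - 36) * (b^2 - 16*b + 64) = b^5 - 5*b^4 - 88*b^3 + 284*b^2 + 2112*b - 2304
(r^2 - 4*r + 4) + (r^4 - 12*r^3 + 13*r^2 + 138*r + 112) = r^4 - 12*r^3 + 14*r^2 + 134*r + 116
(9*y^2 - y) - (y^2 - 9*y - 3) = 8*y^2 + 8*y + 3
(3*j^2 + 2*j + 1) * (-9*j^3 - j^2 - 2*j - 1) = -27*j^5 - 21*j^4 - 17*j^3 - 8*j^2 - 4*j - 1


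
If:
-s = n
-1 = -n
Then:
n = 1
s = -1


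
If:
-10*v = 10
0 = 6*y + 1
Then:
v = -1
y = -1/6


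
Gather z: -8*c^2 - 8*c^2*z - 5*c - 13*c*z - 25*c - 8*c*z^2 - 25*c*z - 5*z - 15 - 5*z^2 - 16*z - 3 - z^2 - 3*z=-8*c^2 - 30*c + z^2*(-8*c - 6) + z*(-8*c^2 - 38*c - 24) - 18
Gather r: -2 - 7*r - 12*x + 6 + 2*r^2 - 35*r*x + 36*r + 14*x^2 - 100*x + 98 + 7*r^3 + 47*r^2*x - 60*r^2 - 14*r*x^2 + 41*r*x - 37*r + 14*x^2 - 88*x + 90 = 7*r^3 + r^2*(47*x - 58) + r*(-14*x^2 + 6*x - 8) + 28*x^2 - 200*x + 192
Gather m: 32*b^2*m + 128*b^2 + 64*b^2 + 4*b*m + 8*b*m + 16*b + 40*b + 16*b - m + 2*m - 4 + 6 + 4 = 192*b^2 + 72*b + m*(32*b^2 + 12*b + 1) + 6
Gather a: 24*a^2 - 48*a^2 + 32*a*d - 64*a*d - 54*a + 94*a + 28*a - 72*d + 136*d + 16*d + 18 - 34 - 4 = -24*a^2 + a*(68 - 32*d) + 80*d - 20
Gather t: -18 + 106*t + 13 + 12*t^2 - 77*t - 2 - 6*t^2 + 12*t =6*t^2 + 41*t - 7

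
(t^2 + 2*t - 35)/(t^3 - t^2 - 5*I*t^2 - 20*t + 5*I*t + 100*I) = (t + 7)/(t^2 + t*(4 - 5*I) - 20*I)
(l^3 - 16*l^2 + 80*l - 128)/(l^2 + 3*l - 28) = (l^2 - 12*l + 32)/(l + 7)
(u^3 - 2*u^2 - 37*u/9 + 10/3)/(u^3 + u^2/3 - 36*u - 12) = (9*u^3 - 18*u^2 - 37*u + 30)/(3*(3*u^3 + u^2 - 108*u - 36))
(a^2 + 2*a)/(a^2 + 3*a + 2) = a/(a + 1)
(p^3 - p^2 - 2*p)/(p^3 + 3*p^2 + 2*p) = (p - 2)/(p + 2)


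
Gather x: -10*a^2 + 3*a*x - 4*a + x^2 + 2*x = -10*a^2 - 4*a + x^2 + x*(3*a + 2)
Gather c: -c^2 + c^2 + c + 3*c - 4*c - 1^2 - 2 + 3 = 0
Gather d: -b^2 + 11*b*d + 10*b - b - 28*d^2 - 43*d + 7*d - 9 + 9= -b^2 + 9*b - 28*d^2 + d*(11*b - 36)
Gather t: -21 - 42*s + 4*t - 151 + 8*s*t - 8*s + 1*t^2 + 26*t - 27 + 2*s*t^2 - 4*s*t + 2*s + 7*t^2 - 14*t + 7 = -48*s + t^2*(2*s + 8) + t*(4*s + 16) - 192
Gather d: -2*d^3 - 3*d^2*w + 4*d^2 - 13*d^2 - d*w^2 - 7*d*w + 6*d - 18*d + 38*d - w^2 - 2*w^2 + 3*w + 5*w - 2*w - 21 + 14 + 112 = -2*d^3 + d^2*(-3*w - 9) + d*(-w^2 - 7*w + 26) - 3*w^2 + 6*w + 105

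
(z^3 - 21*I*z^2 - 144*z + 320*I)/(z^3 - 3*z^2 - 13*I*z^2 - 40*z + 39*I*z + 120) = (z - 8*I)/(z - 3)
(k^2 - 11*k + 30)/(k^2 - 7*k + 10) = (k - 6)/(k - 2)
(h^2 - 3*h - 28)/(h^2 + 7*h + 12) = (h - 7)/(h + 3)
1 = 1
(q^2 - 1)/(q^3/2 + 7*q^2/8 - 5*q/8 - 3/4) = 8*(q + 1)/(4*q^2 + 11*q + 6)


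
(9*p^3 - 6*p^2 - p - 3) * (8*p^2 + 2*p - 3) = 72*p^5 - 30*p^4 - 47*p^3 - 8*p^2 - 3*p + 9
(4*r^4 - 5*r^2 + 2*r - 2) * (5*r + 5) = 20*r^5 + 20*r^4 - 25*r^3 - 15*r^2 - 10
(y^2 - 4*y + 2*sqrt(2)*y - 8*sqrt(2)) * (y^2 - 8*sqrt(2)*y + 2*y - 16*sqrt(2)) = y^4 - 6*sqrt(2)*y^3 - 2*y^3 - 40*y^2 + 12*sqrt(2)*y^2 + 64*y + 48*sqrt(2)*y + 256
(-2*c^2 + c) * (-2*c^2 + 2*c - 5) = 4*c^4 - 6*c^3 + 12*c^2 - 5*c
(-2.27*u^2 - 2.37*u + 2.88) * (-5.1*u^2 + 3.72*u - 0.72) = 11.577*u^4 + 3.6426*u^3 - 21.87*u^2 + 12.42*u - 2.0736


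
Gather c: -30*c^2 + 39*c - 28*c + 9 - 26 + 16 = -30*c^2 + 11*c - 1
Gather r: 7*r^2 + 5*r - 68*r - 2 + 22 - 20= 7*r^2 - 63*r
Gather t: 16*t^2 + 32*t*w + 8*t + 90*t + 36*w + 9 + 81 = 16*t^2 + t*(32*w + 98) + 36*w + 90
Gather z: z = z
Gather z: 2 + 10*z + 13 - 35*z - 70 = -25*z - 55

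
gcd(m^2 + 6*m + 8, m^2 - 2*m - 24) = m + 4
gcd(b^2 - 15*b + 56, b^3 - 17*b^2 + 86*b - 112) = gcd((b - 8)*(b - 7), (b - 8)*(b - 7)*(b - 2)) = b^2 - 15*b + 56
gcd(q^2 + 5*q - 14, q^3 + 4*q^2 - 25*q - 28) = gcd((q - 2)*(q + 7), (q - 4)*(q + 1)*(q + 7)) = q + 7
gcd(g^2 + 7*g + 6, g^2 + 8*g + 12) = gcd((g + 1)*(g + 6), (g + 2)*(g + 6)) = g + 6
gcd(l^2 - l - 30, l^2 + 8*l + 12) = 1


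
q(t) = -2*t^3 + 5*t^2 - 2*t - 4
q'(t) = -6*t^2 + 10*t - 2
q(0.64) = -3.76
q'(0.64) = 1.94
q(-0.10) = -3.75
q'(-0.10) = -3.06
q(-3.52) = 152.22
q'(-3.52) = -111.54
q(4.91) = -130.02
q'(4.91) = -97.55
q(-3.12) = 111.65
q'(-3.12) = -91.61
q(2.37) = -7.28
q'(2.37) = -12.00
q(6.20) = -300.86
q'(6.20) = -170.64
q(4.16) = -69.77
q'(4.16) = -64.23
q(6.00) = -268.00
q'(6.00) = -158.00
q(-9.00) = 1877.00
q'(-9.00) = -578.00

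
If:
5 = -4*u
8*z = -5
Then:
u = -5/4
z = -5/8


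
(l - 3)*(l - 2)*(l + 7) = l^3 + 2*l^2 - 29*l + 42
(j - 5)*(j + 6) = j^2 + j - 30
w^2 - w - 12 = (w - 4)*(w + 3)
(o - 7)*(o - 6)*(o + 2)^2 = o^4 - 9*o^3 - 6*o^2 + 116*o + 168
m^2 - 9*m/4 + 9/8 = (m - 3/2)*(m - 3/4)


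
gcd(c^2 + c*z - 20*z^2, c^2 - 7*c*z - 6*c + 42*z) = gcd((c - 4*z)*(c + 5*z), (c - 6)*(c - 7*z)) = 1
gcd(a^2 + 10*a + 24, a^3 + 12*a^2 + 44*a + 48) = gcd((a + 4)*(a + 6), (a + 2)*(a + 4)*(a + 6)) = a^2 + 10*a + 24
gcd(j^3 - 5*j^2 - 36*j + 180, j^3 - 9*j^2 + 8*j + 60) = j^2 - 11*j + 30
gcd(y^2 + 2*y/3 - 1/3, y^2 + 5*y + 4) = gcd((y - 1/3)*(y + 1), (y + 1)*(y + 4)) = y + 1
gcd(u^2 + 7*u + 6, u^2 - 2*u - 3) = u + 1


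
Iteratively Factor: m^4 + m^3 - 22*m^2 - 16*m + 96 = (m - 2)*(m^3 + 3*m^2 - 16*m - 48) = (m - 2)*(m + 3)*(m^2 - 16) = (m - 2)*(m + 3)*(m + 4)*(m - 4)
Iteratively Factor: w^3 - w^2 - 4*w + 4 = (w + 2)*(w^2 - 3*w + 2) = (w - 1)*(w + 2)*(w - 2)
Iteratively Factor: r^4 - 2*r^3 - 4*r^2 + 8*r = (r - 2)*(r^3 - 4*r) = r*(r - 2)*(r^2 - 4) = r*(r - 2)^2*(r + 2)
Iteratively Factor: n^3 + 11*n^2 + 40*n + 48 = (n + 3)*(n^2 + 8*n + 16) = (n + 3)*(n + 4)*(n + 4)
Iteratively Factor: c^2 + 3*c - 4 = (c - 1)*(c + 4)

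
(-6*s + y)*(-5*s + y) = 30*s^2 - 11*s*y + y^2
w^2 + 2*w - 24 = (w - 4)*(w + 6)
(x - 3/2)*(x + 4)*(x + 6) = x^3 + 17*x^2/2 + 9*x - 36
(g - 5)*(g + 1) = g^2 - 4*g - 5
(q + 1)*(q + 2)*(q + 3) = q^3 + 6*q^2 + 11*q + 6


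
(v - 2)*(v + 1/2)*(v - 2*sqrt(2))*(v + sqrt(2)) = v^4 - 3*v^3/2 - sqrt(2)*v^3 - 5*v^2 + 3*sqrt(2)*v^2/2 + sqrt(2)*v + 6*v + 4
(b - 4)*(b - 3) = b^2 - 7*b + 12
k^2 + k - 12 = (k - 3)*(k + 4)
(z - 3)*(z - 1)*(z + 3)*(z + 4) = z^4 + 3*z^3 - 13*z^2 - 27*z + 36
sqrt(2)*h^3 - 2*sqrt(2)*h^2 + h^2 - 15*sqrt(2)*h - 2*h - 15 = (h - 5)*(h + 3)*(sqrt(2)*h + 1)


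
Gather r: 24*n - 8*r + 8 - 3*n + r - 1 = 21*n - 7*r + 7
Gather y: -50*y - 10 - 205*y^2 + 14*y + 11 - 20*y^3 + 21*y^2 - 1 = -20*y^3 - 184*y^2 - 36*y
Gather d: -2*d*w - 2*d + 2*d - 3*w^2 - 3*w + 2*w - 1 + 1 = -2*d*w - 3*w^2 - w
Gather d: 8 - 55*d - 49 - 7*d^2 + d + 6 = -7*d^2 - 54*d - 35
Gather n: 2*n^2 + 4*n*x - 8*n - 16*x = 2*n^2 + n*(4*x - 8) - 16*x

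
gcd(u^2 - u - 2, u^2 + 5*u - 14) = u - 2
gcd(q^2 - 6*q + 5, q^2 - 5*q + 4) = q - 1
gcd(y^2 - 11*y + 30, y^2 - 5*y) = y - 5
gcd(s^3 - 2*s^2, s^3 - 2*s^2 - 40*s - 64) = 1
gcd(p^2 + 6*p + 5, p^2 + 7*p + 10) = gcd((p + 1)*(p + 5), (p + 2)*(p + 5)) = p + 5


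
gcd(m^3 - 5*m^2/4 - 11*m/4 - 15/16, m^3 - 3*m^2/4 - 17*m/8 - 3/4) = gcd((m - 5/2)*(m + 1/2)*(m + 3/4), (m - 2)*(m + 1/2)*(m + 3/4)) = m^2 + 5*m/4 + 3/8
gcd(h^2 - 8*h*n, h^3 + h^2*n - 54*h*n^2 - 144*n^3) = h - 8*n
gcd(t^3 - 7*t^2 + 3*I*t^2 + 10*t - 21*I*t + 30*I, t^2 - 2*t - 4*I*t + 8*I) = t - 2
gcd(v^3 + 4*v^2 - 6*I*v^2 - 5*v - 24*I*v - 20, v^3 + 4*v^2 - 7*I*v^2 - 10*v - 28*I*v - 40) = v^2 + v*(4 - 5*I) - 20*I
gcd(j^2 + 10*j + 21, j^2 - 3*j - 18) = j + 3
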